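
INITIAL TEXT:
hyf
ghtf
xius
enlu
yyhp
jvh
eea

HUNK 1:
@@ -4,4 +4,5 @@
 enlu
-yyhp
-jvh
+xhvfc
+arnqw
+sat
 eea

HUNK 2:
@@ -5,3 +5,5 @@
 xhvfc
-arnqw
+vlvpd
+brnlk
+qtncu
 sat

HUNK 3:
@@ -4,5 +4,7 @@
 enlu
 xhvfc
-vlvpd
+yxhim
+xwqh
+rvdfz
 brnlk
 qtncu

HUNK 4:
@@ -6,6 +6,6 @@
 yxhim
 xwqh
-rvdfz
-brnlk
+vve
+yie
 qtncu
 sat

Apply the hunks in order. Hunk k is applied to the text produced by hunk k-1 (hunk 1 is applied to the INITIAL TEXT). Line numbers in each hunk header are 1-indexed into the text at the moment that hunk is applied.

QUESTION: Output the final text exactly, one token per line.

Answer: hyf
ghtf
xius
enlu
xhvfc
yxhim
xwqh
vve
yie
qtncu
sat
eea

Derivation:
Hunk 1: at line 4 remove [yyhp,jvh] add [xhvfc,arnqw,sat] -> 8 lines: hyf ghtf xius enlu xhvfc arnqw sat eea
Hunk 2: at line 5 remove [arnqw] add [vlvpd,brnlk,qtncu] -> 10 lines: hyf ghtf xius enlu xhvfc vlvpd brnlk qtncu sat eea
Hunk 3: at line 4 remove [vlvpd] add [yxhim,xwqh,rvdfz] -> 12 lines: hyf ghtf xius enlu xhvfc yxhim xwqh rvdfz brnlk qtncu sat eea
Hunk 4: at line 6 remove [rvdfz,brnlk] add [vve,yie] -> 12 lines: hyf ghtf xius enlu xhvfc yxhim xwqh vve yie qtncu sat eea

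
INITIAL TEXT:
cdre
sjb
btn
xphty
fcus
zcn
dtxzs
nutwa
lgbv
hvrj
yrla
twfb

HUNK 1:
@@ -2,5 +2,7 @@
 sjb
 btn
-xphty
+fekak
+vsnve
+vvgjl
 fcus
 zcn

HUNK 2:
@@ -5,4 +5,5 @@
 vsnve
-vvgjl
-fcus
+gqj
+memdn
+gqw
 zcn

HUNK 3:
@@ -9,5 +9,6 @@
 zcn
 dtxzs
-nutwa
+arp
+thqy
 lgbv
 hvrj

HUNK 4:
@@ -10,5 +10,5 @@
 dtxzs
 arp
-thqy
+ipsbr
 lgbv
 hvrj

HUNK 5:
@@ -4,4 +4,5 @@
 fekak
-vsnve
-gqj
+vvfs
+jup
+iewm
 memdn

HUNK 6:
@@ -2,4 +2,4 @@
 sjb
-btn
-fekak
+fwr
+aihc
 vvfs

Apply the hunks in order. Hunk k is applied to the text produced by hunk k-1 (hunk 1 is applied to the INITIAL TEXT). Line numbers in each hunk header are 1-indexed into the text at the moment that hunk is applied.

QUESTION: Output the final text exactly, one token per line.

Hunk 1: at line 2 remove [xphty] add [fekak,vsnve,vvgjl] -> 14 lines: cdre sjb btn fekak vsnve vvgjl fcus zcn dtxzs nutwa lgbv hvrj yrla twfb
Hunk 2: at line 5 remove [vvgjl,fcus] add [gqj,memdn,gqw] -> 15 lines: cdre sjb btn fekak vsnve gqj memdn gqw zcn dtxzs nutwa lgbv hvrj yrla twfb
Hunk 3: at line 9 remove [nutwa] add [arp,thqy] -> 16 lines: cdre sjb btn fekak vsnve gqj memdn gqw zcn dtxzs arp thqy lgbv hvrj yrla twfb
Hunk 4: at line 10 remove [thqy] add [ipsbr] -> 16 lines: cdre sjb btn fekak vsnve gqj memdn gqw zcn dtxzs arp ipsbr lgbv hvrj yrla twfb
Hunk 5: at line 4 remove [vsnve,gqj] add [vvfs,jup,iewm] -> 17 lines: cdre sjb btn fekak vvfs jup iewm memdn gqw zcn dtxzs arp ipsbr lgbv hvrj yrla twfb
Hunk 6: at line 2 remove [btn,fekak] add [fwr,aihc] -> 17 lines: cdre sjb fwr aihc vvfs jup iewm memdn gqw zcn dtxzs arp ipsbr lgbv hvrj yrla twfb

Answer: cdre
sjb
fwr
aihc
vvfs
jup
iewm
memdn
gqw
zcn
dtxzs
arp
ipsbr
lgbv
hvrj
yrla
twfb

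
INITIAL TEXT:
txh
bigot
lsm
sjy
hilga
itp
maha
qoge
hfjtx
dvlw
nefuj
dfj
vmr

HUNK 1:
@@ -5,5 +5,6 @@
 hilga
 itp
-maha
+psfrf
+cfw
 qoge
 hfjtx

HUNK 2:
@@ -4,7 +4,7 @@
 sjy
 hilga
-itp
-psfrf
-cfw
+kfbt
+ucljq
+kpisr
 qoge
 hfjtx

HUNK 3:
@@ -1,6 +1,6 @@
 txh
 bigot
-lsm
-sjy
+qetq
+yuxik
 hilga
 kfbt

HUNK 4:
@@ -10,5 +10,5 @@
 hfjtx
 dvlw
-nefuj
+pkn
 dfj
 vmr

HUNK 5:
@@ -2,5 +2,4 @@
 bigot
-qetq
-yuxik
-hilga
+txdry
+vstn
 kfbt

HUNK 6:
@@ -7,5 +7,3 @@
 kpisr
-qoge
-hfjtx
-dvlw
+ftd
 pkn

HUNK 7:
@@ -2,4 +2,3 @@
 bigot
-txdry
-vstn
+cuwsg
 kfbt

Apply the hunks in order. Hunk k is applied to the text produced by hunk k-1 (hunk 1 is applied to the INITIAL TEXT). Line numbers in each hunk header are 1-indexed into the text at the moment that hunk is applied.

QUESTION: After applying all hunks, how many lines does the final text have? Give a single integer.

Hunk 1: at line 5 remove [maha] add [psfrf,cfw] -> 14 lines: txh bigot lsm sjy hilga itp psfrf cfw qoge hfjtx dvlw nefuj dfj vmr
Hunk 2: at line 4 remove [itp,psfrf,cfw] add [kfbt,ucljq,kpisr] -> 14 lines: txh bigot lsm sjy hilga kfbt ucljq kpisr qoge hfjtx dvlw nefuj dfj vmr
Hunk 3: at line 1 remove [lsm,sjy] add [qetq,yuxik] -> 14 lines: txh bigot qetq yuxik hilga kfbt ucljq kpisr qoge hfjtx dvlw nefuj dfj vmr
Hunk 4: at line 10 remove [nefuj] add [pkn] -> 14 lines: txh bigot qetq yuxik hilga kfbt ucljq kpisr qoge hfjtx dvlw pkn dfj vmr
Hunk 5: at line 2 remove [qetq,yuxik,hilga] add [txdry,vstn] -> 13 lines: txh bigot txdry vstn kfbt ucljq kpisr qoge hfjtx dvlw pkn dfj vmr
Hunk 6: at line 7 remove [qoge,hfjtx,dvlw] add [ftd] -> 11 lines: txh bigot txdry vstn kfbt ucljq kpisr ftd pkn dfj vmr
Hunk 7: at line 2 remove [txdry,vstn] add [cuwsg] -> 10 lines: txh bigot cuwsg kfbt ucljq kpisr ftd pkn dfj vmr
Final line count: 10

Answer: 10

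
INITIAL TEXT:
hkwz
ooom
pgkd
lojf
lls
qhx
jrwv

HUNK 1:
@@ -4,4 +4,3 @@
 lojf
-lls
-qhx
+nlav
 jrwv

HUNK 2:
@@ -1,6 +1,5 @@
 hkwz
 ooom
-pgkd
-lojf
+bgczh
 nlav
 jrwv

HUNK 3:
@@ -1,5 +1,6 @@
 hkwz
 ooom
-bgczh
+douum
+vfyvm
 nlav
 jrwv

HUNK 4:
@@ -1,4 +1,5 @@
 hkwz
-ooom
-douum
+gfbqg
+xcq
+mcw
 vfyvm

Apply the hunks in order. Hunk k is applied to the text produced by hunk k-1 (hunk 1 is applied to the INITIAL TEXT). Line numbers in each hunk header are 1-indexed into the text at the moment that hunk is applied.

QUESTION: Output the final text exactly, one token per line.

Answer: hkwz
gfbqg
xcq
mcw
vfyvm
nlav
jrwv

Derivation:
Hunk 1: at line 4 remove [lls,qhx] add [nlav] -> 6 lines: hkwz ooom pgkd lojf nlav jrwv
Hunk 2: at line 1 remove [pgkd,lojf] add [bgczh] -> 5 lines: hkwz ooom bgczh nlav jrwv
Hunk 3: at line 1 remove [bgczh] add [douum,vfyvm] -> 6 lines: hkwz ooom douum vfyvm nlav jrwv
Hunk 4: at line 1 remove [ooom,douum] add [gfbqg,xcq,mcw] -> 7 lines: hkwz gfbqg xcq mcw vfyvm nlav jrwv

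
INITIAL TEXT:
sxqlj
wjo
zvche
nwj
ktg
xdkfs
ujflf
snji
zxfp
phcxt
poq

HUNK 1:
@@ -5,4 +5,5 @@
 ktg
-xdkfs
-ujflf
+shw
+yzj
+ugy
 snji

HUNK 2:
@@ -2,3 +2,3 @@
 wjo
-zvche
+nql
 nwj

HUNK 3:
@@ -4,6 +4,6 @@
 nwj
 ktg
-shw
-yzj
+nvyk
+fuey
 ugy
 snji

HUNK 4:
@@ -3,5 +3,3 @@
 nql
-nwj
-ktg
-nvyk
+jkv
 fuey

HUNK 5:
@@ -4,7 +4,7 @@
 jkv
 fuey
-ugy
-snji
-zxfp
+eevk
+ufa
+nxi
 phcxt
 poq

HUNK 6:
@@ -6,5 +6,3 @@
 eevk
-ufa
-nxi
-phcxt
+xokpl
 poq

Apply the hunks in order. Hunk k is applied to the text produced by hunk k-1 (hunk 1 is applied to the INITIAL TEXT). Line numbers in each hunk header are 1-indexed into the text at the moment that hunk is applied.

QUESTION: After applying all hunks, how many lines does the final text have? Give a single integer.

Answer: 8

Derivation:
Hunk 1: at line 5 remove [xdkfs,ujflf] add [shw,yzj,ugy] -> 12 lines: sxqlj wjo zvche nwj ktg shw yzj ugy snji zxfp phcxt poq
Hunk 2: at line 2 remove [zvche] add [nql] -> 12 lines: sxqlj wjo nql nwj ktg shw yzj ugy snji zxfp phcxt poq
Hunk 3: at line 4 remove [shw,yzj] add [nvyk,fuey] -> 12 lines: sxqlj wjo nql nwj ktg nvyk fuey ugy snji zxfp phcxt poq
Hunk 4: at line 3 remove [nwj,ktg,nvyk] add [jkv] -> 10 lines: sxqlj wjo nql jkv fuey ugy snji zxfp phcxt poq
Hunk 5: at line 4 remove [ugy,snji,zxfp] add [eevk,ufa,nxi] -> 10 lines: sxqlj wjo nql jkv fuey eevk ufa nxi phcxt poq
Hunk 6: at line 6 remove [ufa,nxi,phcxt] add [xokpl] -> 8 lines: sxqlj wjo nql jkv fuey eevk xokpl poq
Final line count: 8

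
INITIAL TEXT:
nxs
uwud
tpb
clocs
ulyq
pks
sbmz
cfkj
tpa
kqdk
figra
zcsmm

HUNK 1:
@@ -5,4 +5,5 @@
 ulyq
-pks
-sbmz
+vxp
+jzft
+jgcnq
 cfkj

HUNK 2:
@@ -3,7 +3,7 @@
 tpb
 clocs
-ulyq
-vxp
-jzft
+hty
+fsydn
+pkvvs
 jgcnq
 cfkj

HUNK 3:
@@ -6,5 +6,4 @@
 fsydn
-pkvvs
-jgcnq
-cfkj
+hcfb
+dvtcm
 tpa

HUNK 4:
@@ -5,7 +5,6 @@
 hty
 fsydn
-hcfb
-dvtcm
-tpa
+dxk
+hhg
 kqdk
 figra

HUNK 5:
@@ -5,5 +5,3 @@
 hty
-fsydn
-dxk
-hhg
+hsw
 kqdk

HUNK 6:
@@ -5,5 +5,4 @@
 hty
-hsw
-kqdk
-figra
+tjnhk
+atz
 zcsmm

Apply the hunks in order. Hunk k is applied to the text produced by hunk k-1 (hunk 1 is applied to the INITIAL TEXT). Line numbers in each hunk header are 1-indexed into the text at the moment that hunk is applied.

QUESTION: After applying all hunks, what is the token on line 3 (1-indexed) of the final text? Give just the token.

Answer: tpb

Derivation:
Hunk 1: at line 5 remove [pks,sbmz] add [vxp,jzft,jgcnq] -> 13 lines: nxs uwud tpb clocs ulyq vxp jzft jgcnq cfkj tpa kqdk figra zcsmm
Hunk 2: at line 3 remove [ulyq,vxp,jzft] add [hty,fsydn,pkvvs] -> 13 lines: nxs uwud tpb clocs hty fsydn pkvvs jgcnq cfkj tpa kqdk figra zcsmm
Hunk 3: at line 6 remove [pkvvs,jgcnq,cfkj] add [hcfb,dvtcm] -> 12 lines: nxs uwud tpb clocs hty fsydn hcfb dvtcm tpa kqdk figra zcsmm
Hunk 4: at line 5 remove [hcfb,dvtcm,tpa] add [dxk,hhg] -> 11 lines: nxs uwud tpb clocs hty fsydn dxk hhg kqdk figra zcsmm
Hunk 5: at line 5 remove [fsydn,dxk,hhg] add [hsw] -> 9 lines: nxs uwud tpb clocs hty hsw kqdk figra zcsmm
Hunk 6: at line 5 remove [hsw,kqdk,figra] add [tjnhk,atz] -> 8 lines: nxs uwud tpb clocs hty tjnhk atz zcsmm
Final line 3: tpb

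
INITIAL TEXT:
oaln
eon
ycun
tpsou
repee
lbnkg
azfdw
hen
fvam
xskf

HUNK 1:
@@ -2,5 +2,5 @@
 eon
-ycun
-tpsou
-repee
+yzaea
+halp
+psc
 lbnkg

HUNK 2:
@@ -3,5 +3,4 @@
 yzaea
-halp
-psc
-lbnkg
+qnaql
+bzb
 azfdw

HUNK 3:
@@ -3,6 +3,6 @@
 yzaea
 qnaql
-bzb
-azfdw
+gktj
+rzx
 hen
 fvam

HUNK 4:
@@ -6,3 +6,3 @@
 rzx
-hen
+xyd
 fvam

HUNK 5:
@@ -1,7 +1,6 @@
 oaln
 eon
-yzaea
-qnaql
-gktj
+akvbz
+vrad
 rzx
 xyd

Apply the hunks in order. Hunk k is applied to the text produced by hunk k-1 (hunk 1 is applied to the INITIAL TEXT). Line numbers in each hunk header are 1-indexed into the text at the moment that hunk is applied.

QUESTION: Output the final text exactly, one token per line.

Hunk 1: at line 2 remove [ycun,tpsou,repee] add [yzaea,halp,psc] -> 10 lines: oaln eon yzaea halp psc lbnkg azfdw hen fvam xskf
Hunk 2: at line 3 remove [halp,psc,lbnkg] add [qnaql,bzb] -> 9 lines: oaln eon yzaea qnaql bzb azfdw hen fvam xskf
Hunk 3: at line 3 remove [bzb,azfdw] add [gktj,rzx] -> 9 lines: oaln eon yzaea qnaql gktj rzx hen fvam xskf
Hunk 4: at line 6 remove [hen] add [xyd] -> 9 lines: oaln eon yzaea qnaql gktj rzx xyd fvam xskf
Hunk 5: at line 1 remove [yzaea,qnaql,gktj] add [akvbz,vrad] -> 8 lines: oaln eon akvbz vrad rzx xyd fvam xskf

Answer: oaln
eon
akvbz
vrad
rzx
xyd
fvam
xskf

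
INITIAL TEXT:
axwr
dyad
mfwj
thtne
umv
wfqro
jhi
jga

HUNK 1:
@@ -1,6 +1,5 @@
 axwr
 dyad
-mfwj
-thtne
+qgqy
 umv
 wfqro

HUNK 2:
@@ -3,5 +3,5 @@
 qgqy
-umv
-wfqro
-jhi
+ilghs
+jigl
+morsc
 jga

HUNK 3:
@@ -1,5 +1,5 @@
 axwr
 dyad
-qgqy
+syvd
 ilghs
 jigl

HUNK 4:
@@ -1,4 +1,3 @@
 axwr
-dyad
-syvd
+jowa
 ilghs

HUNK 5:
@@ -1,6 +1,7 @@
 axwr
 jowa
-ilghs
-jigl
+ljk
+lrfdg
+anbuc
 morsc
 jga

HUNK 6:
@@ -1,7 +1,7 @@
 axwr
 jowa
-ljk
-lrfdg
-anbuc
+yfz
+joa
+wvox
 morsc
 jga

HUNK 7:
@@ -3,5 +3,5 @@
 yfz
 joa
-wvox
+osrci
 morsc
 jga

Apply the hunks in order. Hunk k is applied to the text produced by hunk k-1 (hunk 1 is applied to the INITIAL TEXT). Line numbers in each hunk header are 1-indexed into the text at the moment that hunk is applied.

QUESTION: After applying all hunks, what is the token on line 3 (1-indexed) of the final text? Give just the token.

Answer: yfz

Derivation:
Hunk 1: at line 1 remove [mfwj,thtne] add [qgqy] -> 7 lines: axwr dyad qgqy umv wfqro jhi jga
Hunk 2: at line 3 remove [umv,wfqro,jhi] add [ilghs,jigl,morsc] -> 7 lines: axwr dyad qgqy ilghs jigl morsc jga
Hunk 3: at line 1 remove [qgqy] add [syvd] -> 7 lines: axwr dyad syvd ilghs jigl morsc jga
Hunk 4: at line 1 remove [dyad,syvd] add [jowa] -> 6 lines: axwr jowa ilghs jigl morsc jga
Hunk 5: at line 1 remove [ilghs,jigl] add [ljk,lrfdg,anbuc] -> 7 lines: axwr jowa ljk lrfdg anbuc morsc jga
Hunk 6: at line 1 remove [ljk,lrfdg,anbuc] add [yfz,joa,wvox] -> 7 lines: axwr jowa yfz joa wvox morsc jga
Hunk 7: at line 3 remove [wvox] add [osrci] -> 7 lines: axwr jowa yfz joa osrci morsc jga
Final line 3: yfz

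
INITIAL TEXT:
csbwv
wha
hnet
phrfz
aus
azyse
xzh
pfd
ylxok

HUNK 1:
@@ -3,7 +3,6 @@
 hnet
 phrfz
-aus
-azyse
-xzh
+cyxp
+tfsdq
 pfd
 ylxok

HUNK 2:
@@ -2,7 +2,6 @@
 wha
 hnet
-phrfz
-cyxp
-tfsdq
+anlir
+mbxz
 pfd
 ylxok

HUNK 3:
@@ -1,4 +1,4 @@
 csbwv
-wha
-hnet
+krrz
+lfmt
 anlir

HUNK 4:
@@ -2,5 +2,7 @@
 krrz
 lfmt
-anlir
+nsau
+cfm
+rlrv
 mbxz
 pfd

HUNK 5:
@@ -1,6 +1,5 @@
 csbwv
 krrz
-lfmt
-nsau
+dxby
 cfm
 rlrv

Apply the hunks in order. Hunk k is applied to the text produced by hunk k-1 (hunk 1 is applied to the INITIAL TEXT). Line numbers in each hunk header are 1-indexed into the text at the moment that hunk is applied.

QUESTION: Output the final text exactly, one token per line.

Answer: csbwv
krrz
dxby
cfm
rlrv
mbxz
pfd
ylxok

Derivation:
Hunk 1: at line 3 remove [aus,azyse,xzh] add [cyxp,tfsdq] -> 8 lines: csbwv wha hnet phrfz cyxp tfsdq pfd ylxok
Hunk 2: at line 2 remove [phrfz,cyxp,tfsdq] add [anlir,mbxz] -> 7 lines: csbwv wha hnet anlir mbxz pfd ylxok
Hunk 3: at line 1 remove [wha,hnet] add [krrz,lfmt] -> 7 lines: csbwv krrz lfmt anlir mbxz pfd ylxok
Hunk 4: at line 2 remove [anlir] add [nsau,cfm,rlrv] -> 9 lines: csbwv krrz lfmt nsau cfm rlrv mbxz pfd ylxok
Hunk 5: at line 1 remove [lfmt,nsau] add [dxby] -> 8 lines: csbwv krrz dxby cfm rlrv mbxz pfd ylxok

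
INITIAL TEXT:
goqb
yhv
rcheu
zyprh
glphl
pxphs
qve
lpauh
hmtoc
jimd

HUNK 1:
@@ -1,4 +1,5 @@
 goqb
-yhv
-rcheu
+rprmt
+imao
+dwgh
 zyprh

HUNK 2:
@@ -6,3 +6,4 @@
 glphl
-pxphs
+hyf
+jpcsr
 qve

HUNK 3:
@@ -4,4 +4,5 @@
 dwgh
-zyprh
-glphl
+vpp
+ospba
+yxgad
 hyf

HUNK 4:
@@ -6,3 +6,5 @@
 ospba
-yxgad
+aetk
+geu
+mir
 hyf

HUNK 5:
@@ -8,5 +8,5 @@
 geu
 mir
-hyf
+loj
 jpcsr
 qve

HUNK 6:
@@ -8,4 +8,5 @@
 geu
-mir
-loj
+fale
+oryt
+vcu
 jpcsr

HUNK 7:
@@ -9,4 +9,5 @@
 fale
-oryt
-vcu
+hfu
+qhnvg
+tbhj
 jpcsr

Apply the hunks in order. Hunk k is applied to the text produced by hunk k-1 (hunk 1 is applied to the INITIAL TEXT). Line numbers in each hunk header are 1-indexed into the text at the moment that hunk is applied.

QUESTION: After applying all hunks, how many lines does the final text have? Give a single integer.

Answer: 17

Derivation:
Hunk 1: at line 1 remove [yhv,rcheu] add [rprmt,imao,dwgh] -> 11 lines: goqb rprmt imao dwgh zyprh glphl pxphs qve lpauh hmtoc jimd
Hunk 2: at line 6 remove [pxphs] add [hyf,jpcsr] -> 12 lines: goqb rprmt imao dwgh zyprh glphl hyf jpcsr qve lpauh hmtoc jimd
Hunk 3: at line 4 remove [zyprh,glphl] add [vpp,ospba,yxgad] -> 13 lines: goqb rprmt imao dwgh vpp ospba yxgad hyf jpcsr qve lpauh hmtoc jimd
Hunk 4: at line 6 remove [yxgad] add [aetk,geu,mir] -> 15 lines: goqb rprmt imao dwgh vpp ospba aetk geu mir hyf jpcsr qve lpauh hmtoc jimd
Hunk 5: at line 8 remove [hyf] add [loj] -> 15 lines: goqb rprmt imao dwgh vpp ospba aetk geu mir loj jpcsr qve lpauh hmtoc jimd
Hunk 6: at line 8 remove [mir,loj] add [fale,oryt,vcu] -> 16 lines: goqb rprmt imao dwgh vpp ospba aetk geu fale oryt vcu jpcsr qve lpauh hmtoc jimd
Hunk 7: at line 9 remove [oryt,vcu] add [hfu,qhnvg,tbhj] -> 17 lines: goqb rprmt imao dwgh vpp ospba aetk geu fale hfu qhnvg tbhj jpcsr qve lpauh hmtoc jimd
Final line count: 17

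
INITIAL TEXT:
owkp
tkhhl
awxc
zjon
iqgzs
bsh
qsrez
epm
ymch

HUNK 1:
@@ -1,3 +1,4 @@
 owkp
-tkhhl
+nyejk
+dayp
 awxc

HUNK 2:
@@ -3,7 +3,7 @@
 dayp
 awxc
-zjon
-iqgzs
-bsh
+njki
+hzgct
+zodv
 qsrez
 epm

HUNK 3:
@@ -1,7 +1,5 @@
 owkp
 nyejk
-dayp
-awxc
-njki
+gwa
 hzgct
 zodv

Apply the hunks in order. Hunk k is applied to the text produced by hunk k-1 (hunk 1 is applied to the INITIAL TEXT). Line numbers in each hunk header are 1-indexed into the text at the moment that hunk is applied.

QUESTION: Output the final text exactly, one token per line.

Hunk 1: at line 1 remove [tkhhl] add [nyejk,dayp] -> 10 lines: owkp nyejk dayp awxc zjon iqgzs bsh qsrez epm ymch
Hunk 2: at line 3 remove [zjon,iqgzs,bsh] add [njki,hzgct,zodv] -> 10 lines: owkp nyejk dayp awxc njki hzgct zodv qsrez epm ymch
Hunk 3: at line 1 remove [dayp,awxc,njki] add [gwa] -> 8 lines: owkp nyejk gwa hzgct zodv qsrez epm ymch

Answer: owkp
nyejk
gwa
hzgct
zodv
qsrez
epm
ymch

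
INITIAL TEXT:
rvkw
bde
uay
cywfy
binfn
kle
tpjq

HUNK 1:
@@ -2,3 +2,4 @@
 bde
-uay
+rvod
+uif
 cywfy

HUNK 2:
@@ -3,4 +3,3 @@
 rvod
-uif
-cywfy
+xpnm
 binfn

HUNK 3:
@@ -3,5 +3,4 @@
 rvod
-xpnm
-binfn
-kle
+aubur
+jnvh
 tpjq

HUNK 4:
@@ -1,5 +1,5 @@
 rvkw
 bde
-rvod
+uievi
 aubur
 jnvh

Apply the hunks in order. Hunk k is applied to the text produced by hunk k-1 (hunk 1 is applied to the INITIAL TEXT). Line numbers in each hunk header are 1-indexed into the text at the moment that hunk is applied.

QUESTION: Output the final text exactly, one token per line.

Answer: rvkw
bde
uievi
aubur
jnvh
tpjq

Derivation:
Hunk 1: at line 2 remove [uay] add [rvod,uif] -> 8 lines: rvkw bde rvod uif cywfy binfn kle tpjq
Hunk 2: at line 3 remove [uif,cywfy] add [xpnm] -> 7 lines: rvkw bde rvod xpnm binfn kle tpjq
Hunk 3: at line 3 remove [xpnm,binfn,kle] add [aubur,jnvh] -> 6 lines: rvkw bde rvod aubur jnvh tpjq
Hunk 4: at line 1 remove [rvod] add [uievi] -> 6 lines: rvkw bde uievi aubur jnvh tpjq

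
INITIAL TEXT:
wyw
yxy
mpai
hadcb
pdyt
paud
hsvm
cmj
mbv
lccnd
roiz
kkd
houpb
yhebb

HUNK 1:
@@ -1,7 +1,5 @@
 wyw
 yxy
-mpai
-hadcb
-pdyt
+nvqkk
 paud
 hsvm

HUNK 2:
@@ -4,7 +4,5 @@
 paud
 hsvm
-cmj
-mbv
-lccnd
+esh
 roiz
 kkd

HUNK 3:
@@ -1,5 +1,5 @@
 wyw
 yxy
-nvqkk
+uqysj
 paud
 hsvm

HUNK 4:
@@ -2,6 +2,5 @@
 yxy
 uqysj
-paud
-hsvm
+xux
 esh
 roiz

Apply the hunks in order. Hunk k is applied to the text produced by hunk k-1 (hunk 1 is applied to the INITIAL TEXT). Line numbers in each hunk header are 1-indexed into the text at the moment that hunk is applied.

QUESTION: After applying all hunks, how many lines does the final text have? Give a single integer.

Hunk 1: at line 1 remove [mpai,hadcb,pdyt] add [nvqkk] -> 12 lines: wyw yxy nvqkk paud hsvm cmj mbv lccnd roiz kkd houpb yhebb
Hunk 2: at line 4 remove [cmj,mbv,lccnd] add [esh] -> 10 lines: wyw yxy nvqkk paud hsvm esh roiz kkd houpb yhebb
Hunk 3: at line 1 remove [nvqkk] add [uqysj] -> 10 lines: wyw yxy uqysj paud hsvm esh roiz kkd houpb yhebb
Hunk 4: at line 2 remove [paud,hsvm] add [xux] -> 9 lines: wyw yxy uqysj xux esh roiz kkd houpb yhebb
Final line count: 9

Answer: 9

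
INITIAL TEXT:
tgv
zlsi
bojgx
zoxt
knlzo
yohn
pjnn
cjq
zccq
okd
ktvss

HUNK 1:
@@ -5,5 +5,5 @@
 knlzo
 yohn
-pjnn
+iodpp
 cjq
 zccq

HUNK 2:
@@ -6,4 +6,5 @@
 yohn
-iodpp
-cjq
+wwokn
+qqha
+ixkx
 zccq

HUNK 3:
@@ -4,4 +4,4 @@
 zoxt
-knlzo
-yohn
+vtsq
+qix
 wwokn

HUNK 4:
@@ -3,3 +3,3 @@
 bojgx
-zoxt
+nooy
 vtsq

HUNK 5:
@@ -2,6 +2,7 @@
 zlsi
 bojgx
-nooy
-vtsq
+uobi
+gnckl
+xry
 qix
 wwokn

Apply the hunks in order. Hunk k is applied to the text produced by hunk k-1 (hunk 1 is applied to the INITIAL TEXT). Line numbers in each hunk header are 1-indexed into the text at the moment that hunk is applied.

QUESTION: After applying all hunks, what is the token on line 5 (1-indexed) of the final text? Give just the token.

Hunk 1: at line 5 remove [pjnn] add [iodpp] -> 11 lines: tgv zlsi bojgx zoxt knlzo yohn iodpp cjq zccq okd ktvss
Hunk 2: at line 6 remove [iodpp,cjq] add [wwokn,qqha,ixkx] -> 12 lines: tgv zlsi bojgx zoxt knlzo yohn wwokn qqha ixkx zccq okd ktvss
Hunk 3: at line 4 remove [knlzo,yohn] add [vtsq,qix] -> 12 lines: tgv zlsi bojgx zoxt vtsq qix wwokn qqha ixkx zccq okd ktvss
Hunk 4: at line 3 remove [zoxt] add [nooy] -> 12 lines: tgv zlsi bojgx nooy vtsq qix wwokn qqha ixkx zccq okd ktvss
Hunk 5: at line 2 remove [nooy,vtsq] add [uobi,gnckl,xry] -> 13 lines: tgv zlsi bojgx uobi gnckl xry qix wwokn qqha ixkx zccq okd ktvss
Final line 5: gnckl

Answer: gnckl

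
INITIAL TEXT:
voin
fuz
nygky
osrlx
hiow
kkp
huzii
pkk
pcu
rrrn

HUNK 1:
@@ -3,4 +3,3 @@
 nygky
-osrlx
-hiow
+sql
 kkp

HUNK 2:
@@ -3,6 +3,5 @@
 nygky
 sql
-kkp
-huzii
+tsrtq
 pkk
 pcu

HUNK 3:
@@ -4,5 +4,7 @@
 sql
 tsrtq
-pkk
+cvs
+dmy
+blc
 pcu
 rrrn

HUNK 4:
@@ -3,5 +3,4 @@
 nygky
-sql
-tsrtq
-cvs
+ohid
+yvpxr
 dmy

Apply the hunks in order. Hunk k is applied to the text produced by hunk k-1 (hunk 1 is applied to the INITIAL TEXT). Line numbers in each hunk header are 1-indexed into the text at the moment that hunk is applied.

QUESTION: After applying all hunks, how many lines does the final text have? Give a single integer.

Answer: 9

Derivation:
Hunk 1: at line 3 remove [osrlx,hiow] add [sql] -> 9 lines: voin fuz nygky sql kkp huzii pkk pcu rrrn
Hunk 2: at line 3 remove [kkp,huzii] add [tsrtq] -> 8 lines: voin fuz nygky sql tsrtq pkk pcu rrrn
Hunk 3: at line 4 remove [pkk] add [cvs,dmy,blc] -> 10 lines: voin fuz nygky sql tsrtq cvs dmy blc pcu rrrn
Hunk 4: at line 3 remove [sql,tsrtq,cvs] add [ohid,yvpxr] -> 9 lines: voin fuz nygky ohid yvpxr dmy blc pcu rrrn
Final line count: 9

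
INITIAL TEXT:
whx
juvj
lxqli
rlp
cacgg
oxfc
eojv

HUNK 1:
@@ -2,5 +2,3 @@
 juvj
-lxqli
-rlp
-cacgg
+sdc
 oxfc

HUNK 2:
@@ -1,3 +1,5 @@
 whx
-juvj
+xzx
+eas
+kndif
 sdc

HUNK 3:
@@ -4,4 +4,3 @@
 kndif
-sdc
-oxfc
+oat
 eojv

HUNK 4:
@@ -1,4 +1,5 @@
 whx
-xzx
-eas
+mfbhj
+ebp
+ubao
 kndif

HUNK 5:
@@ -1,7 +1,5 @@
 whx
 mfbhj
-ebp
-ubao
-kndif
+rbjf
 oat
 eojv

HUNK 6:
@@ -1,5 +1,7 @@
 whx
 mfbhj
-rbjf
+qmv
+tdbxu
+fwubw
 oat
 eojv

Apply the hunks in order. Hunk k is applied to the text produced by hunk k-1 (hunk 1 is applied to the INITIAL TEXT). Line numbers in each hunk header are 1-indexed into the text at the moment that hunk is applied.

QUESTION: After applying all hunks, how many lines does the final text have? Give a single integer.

Hunk 1: at line 2 remove [lxqli,rlp,cacgg] add [sdc] -> 5 lines: whx juvj sdc oxfc eojv
Hunk 2: at line 1 remove [juvj] add [xzx,eas,kndif] -> 7 lines: whx xzx eas kndif sdc oxfc eojv
Hunk 3: at line 4 remove [sdc,oxfc] add [oat] -> 6 lines: whx xzx eas kndif oat eojv
Hunk 4: at line 1 remove [xzx,eas] add [mfbhj,ebp,ubao] -> 7 lines: whx mfbhj ebp ubao kndif oat eojv
Hunk 5: at line 1 remove [ebp,ubao,kndif] add [rbjf] -> 5 lines: whx mfbhj rbjf oat eojv
Hunk 6: at line 1 remove [rbjf] add [qmv,tdbxu,fwubw] -> 7 lines: whx mfbhj qmv tdbxu fwubw oat eojv
Final line count: 7

Answer: 7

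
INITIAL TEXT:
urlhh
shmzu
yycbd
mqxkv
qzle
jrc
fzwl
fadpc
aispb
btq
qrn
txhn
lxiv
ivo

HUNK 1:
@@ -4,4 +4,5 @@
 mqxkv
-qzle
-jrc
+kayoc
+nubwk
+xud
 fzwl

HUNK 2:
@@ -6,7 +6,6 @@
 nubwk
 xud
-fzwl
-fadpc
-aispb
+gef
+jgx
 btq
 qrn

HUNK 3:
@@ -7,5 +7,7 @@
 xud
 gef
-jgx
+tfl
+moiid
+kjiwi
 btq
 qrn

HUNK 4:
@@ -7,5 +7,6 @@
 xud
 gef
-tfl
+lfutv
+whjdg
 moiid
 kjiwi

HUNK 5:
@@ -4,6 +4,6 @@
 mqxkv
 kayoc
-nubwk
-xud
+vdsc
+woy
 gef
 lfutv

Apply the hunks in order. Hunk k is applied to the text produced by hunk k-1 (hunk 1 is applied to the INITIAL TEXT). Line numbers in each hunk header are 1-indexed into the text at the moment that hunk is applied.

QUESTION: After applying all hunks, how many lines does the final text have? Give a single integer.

Hunk 1: at line 4 remove [qzle,jrc] add [kayoc,nubwk,xud] -> 15 lines: urlhh shmzu yycbd mqxkv kayoc nubwk xud fzwl fadpc aispb btq qrn txhn lxiv ivo
Hunk 2: at line 6 remove [fzwl,fadpc,aispb] add [gef,jgx] -> 14 lines: urlhh shmzu yycbd mqxkv kayoc nubwk xud gef jgx btq qrn txhn lxiv ivo
Hunk 3: at line 7 remove [jgx] add [tfl,moiid,kjiwi] -> 16 lines: urlhh shmzu yycbd mqxkv kayoc nubwk xud gef tfl moiid kjiwi btq qrn txhn lxiv ivo
Hunk 4: at line 7 remove [tfl] add [lfutv,whjdg] -> 17 lines: urlhh shmzu yycbd mqxkv kayoc nubwk xud gef lfutv whjdg moiid kjiwi btq qrn txhn lxiv ivo
Hunk 5: at line 4 remove [nubwk,xud] add [vdsc,woy] -> 17 lines: urlhh shmzu yycbd mqxkv kayoc vdsc woy gef lfutv whjdg moiid kjiwi btq qrn txhn lxiv ivo
Final line count: 17

Answer: 17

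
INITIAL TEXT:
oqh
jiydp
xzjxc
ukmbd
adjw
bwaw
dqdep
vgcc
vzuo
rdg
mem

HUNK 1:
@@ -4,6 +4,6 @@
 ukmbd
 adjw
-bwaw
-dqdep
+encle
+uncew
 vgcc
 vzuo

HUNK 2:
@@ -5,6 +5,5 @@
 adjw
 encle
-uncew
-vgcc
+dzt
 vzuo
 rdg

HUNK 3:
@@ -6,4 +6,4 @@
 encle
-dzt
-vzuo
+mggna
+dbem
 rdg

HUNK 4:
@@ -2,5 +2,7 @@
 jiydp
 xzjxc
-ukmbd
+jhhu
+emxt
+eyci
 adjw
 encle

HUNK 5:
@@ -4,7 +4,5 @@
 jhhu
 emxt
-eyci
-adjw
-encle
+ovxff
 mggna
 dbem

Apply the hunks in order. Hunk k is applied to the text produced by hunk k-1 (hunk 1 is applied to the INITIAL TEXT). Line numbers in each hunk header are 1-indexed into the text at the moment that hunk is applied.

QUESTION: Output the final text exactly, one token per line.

Answer: oqh
jiydp
xzjxc
jhhu
emxt
ovxff
mggna
dbem
rdg
mem

Derivation:
Hunk 1: at line 4 remove [bwaw,dqdep] add [encle,uncew] -> 11 lines: oqh jiydp xzjxc ukmbd adjw encle uncew vgcc vzuo rdg mem
Hunk 2: at line 5 remove [uncew,vgcc] add [dzt] -> 10 lines: oqh jiydp xzjxc ukmbd adjw encle dzt vzuo rdg mem
Hunk 3: at line 6 remove [dzt,vzuo] add [mggna,dbem] -> 10 lines: oqh jiydp xzjxc ukmbd adjw encle mggna dbem rdg mem
Hunk 4: at line 2 remove [ukmbd] add [jhhu,emxt,eyci] -> 12 lines: oqh jiydp xzjxc jhhu emxt eyci adjw encle mggna dbem rdg mem
Hunk 5: at line 4 remove [eyci,adjw,encle] add [ovxff] -> 10 lines: oqh jiydp xzjxc jhhu emxt ovxff mggna dbem rdg mem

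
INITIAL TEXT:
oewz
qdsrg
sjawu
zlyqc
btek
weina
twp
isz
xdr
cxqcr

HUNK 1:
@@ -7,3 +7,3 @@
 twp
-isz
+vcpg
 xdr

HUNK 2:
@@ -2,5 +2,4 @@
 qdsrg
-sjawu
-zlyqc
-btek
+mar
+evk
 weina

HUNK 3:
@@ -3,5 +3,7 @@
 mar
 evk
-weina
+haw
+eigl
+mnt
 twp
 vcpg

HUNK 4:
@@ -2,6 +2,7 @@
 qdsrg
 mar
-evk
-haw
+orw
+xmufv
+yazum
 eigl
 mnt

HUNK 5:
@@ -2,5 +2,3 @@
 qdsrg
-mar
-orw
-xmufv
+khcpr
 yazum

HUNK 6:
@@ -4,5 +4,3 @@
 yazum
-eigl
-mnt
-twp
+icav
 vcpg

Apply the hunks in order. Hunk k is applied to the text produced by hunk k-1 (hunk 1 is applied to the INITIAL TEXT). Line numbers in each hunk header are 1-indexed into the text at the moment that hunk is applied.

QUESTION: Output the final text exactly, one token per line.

Hunk 1: at line 7 remove [isz] add [vcpg] -> 10 lines: oewz qdsrg sjawu zlyqc btek weina twp vcpg xdr cxqcr
Hunk 2: at line 2 remove [sjawu,zlyqc,btek] add [mar,evk] -> 9 lines: oewz qdsrg mar evk weina twp vcpg xdr cxqcr
Hunk 3: at line 3 remove [weina] add [haw,eigl,mnt] -> 11 lines: oewz qdsrg mar evk haw eigl mnt twp vcpg xdr cxqcr
Hunk 4: at line 2 remove [evk,haw] add [orw,xmufv,yazum] -> 12 lines: oewz qdsrg mar orw xmufv yazum eigl mnt twp vcpg xdr cxqcr
Hunk 5: at line 2 remove [mar,orw,xmufv] add [khcpr] -> 10 lines: oewz qdsrg khcpr yazum eigl mnt twp vcpg xdr cxqcr
Hunk 6: at line 4 remove [eigl,mnt,twp] add [icav] -> 8 lines: oewz qdsrg khcpr yazum icav vcpg xdr cxqcr

Answer: oewz
qdsrg
khcpr
yazum
icav
vcpg
xdr
cxqcr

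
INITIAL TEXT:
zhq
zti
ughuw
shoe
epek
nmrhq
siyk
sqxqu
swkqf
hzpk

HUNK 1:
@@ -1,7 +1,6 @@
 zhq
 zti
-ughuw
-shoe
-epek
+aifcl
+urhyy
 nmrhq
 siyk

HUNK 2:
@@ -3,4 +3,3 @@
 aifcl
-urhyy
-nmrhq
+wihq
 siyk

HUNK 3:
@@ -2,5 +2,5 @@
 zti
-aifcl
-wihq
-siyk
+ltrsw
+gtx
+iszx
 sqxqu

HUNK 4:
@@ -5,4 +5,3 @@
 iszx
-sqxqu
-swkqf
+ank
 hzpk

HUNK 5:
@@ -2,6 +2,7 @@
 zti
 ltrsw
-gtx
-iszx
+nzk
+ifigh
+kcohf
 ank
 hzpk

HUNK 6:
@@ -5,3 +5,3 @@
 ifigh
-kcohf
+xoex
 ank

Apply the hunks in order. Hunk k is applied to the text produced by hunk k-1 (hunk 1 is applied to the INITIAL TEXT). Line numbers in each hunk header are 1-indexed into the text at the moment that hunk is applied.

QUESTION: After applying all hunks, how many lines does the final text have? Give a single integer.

Answer: 8

Derivation:
Hunk 1: at line 1 remove [ughuw,shoe,epek] add [aifcl,urhyy] -> 9 lines: zhq zti aifcl urhyy nmrhq siyk sqxqu swkqf hzpk
Hunk 2: at line 3 remove [urhyy,nmrhq] add [wihq] -> 8 lines: zhq zti aifcl wihq siyk sqxqu swkqf hzpk
Hunk 3: at line 2 remove [aifcl,wihq,siyk] add [ltrsw,gtx,iszx] -> 8 lines: zhq zti ltrsw gtx iszx sqxqu swkqf hzpk
Hunk 4: at line 5 remove [sqxqu,swkqf] add [ank] -> 7 lines: zhq zti ltrsw gtx iszx ank hzpk
Hunk 5: at line 2 remove [gtx,iszx] add [nzk,ifigh,kcohf] -> 8 lines: zhq zti ltrsw nzk ifigh kcohf ank hzpk
Hunk 6: at line 5 remove [kcohf] add [xoex] -> 8 lines: zhq zti ltrsw nzk ifigh xoex ank hzpk
Final line count: 8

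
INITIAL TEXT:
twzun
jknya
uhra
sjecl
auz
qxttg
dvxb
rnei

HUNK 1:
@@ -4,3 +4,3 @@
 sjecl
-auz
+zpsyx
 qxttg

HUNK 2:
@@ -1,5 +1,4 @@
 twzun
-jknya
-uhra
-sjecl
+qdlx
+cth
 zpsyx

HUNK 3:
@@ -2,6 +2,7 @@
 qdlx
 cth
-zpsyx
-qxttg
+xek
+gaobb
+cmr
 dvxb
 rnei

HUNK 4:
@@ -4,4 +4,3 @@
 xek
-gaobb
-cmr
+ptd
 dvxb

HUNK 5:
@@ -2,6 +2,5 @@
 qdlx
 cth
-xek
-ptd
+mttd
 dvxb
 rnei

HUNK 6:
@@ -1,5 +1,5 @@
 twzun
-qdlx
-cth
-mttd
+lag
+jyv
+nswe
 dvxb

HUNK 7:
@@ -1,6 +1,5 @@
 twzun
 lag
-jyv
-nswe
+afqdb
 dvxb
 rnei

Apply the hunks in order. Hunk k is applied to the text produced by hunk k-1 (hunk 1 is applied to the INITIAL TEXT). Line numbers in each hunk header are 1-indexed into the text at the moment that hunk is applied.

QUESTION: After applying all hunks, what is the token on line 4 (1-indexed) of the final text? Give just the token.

Answer: dvxb

Derivation:
Hunk 1: at line 4 remove [auz] add [zpsyx] -> 8 lines: twzun jknya uhra sjecl zpsyx qxttg dvxb rnei
Hunk 2: at line 1 remove [jknya,uhra,sjecl] add [qdlx,cth] -> 7 lines: twzun qdlx cth zpsyx qxttg dvxb rnei
Hunk 3: at line 2 remove [zpsyx,qxttg] add [xek,gaobb,cmr] -> 8 lines: twzun qdlx cth xek gaobb cmr dvxb rnei
Hunk 4: at line 4 remove [gaobb,cmr] add [ptd] -> 7 lines: twzun qdlx cth xek ptd dvxb rnei
Hunk 5: at line 2 remove [xek,ptd] add [mttd] -> 6 lines: twzun qdlx cth mttd dvxb rnei
Hunk 6: at line 1 remove [qdlx,cth,mttd] add [lag,jyv,nswe] -> 6 lines: twzun lag jyv nswe dvxb rnei
Hunk 7: at line 1 remove [jyv,nswe] add [afqdb] -> 5 lines: twzun lag afqdb dvxb rnei
Final line 4: dvxb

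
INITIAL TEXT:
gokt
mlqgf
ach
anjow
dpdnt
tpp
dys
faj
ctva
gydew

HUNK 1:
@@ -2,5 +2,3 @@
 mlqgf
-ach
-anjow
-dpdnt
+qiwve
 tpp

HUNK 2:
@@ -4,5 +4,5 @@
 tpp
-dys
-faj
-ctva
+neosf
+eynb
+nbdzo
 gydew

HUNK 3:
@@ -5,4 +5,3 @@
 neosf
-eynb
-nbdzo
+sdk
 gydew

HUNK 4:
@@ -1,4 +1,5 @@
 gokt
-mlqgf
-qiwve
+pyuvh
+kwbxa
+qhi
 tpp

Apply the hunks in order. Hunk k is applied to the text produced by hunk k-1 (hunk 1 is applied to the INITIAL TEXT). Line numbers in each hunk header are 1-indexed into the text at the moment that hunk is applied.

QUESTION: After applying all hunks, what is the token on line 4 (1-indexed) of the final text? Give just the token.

Hunk 1: at line 2 remove [ach,anjow,dpdnt] add [qiwve] -> 8 lines: gokt mlqgf qiwve tpp dys faj ctva gydew
Hunk 2: at line 4 remove [dys,faj,ctva] add [neosf,eynb,nbdzo] -> 8 lines: gokt mlqgf qiwve tpp neosf eynb nbdzo gydew
Hunk 3: at line 5 remove [eynb,nbdzo] add [sdk] -> 7 lines: gokt mlqgf qiwve tpp neosf sdk gydew
Hunk 4: at line 1 remove [mlqgf,qiwve] add [pyuvh,kwbxa,qhi] -> 8 lines: gokt pyuvh kwbxa qhi tpp neosf sdk gydew
Final line 4: qhi

Answer: qhi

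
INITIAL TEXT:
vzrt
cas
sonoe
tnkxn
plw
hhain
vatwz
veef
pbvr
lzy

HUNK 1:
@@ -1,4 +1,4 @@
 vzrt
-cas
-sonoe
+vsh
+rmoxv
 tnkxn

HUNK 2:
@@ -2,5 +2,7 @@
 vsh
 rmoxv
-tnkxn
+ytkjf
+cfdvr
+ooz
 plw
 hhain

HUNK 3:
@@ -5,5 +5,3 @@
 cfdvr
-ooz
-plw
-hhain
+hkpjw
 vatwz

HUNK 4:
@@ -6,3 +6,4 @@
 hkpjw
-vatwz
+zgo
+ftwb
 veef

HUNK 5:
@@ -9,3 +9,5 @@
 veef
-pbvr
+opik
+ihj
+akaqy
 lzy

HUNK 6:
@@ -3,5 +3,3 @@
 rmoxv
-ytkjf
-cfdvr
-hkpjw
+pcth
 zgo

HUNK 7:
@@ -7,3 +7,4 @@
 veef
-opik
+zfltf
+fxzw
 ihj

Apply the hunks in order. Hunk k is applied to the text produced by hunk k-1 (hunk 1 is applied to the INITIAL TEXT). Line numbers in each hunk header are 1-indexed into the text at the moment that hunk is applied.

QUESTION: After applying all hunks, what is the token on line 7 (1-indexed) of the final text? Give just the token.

Answer: veef

Derivation:
Hunk 1: at line 1 remove [cas,sonoe] add [vsh,rmoxv] -> 10 lines: vzrt vsh rmoxv tnkxn plw hhain vatwz veef pbvr lzy
Hunk 2: at line 2 remove [tnkxn] add [ytkjf,cfdvr,ooz] -> 12 lines: vzrt vsh rmoxv ytkjf cfdvr ooz plw hhain vatwz veef pbvr lzy
Hunk 3: at line 5 remove [ooz,plw,hhain] add [hkpjw] -> 10 lines: vzrt vsh rmoxv ytkjf cfdvr hkpjw vatwz veef pbvr lzy
Hunk 4: at line 6 remove [vatwz] add [zgo,ftwb] -> 11 lines: vzrt vsh rmoxv ytkjf cfdvr hkpjw zgo ftwb veef pbvr lzy
Hunk 5: at line 9 remove [pbvr] add [opik,ihj,akaqy] -> 13 lines: vzrt vsh rmoxv ytkjf cfdvr hkpjw zgo ftwb veef opik ihj akaqy lzy
Hunk 6: at line 3 remove [ytkjf,cfdvr,hkpjw] add [pcth] -> 11 lines: vzrt vsh rmoxv pcth zgo ftwb veef opik ihj akaqy lzy
Hunk 7: at line 7 remove [opik] add [zfltf,fxzw] -> 12 lines: vzrt vsh rmoxv pcth zgo ftwb veef zfltf fxzw ihj akaqy lzy
Final line 7: veef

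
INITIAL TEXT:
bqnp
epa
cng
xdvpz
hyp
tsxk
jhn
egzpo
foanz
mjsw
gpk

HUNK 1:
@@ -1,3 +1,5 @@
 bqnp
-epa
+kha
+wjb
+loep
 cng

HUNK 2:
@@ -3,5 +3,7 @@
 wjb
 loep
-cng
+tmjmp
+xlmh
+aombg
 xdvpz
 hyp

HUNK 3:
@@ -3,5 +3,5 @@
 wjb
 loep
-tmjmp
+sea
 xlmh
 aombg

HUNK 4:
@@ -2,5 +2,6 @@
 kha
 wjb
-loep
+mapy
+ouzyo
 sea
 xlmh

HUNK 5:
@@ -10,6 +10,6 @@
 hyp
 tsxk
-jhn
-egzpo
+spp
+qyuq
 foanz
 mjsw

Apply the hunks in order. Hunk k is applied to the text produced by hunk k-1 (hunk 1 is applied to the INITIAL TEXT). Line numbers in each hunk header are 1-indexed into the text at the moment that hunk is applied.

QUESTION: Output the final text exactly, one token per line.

Answer: bqnp
kha
wjb
mapy
ouzyo
sea
xlmh
aombg
xdvpz
hyp
tsxk
spp
qyuq
foanz
mjsw
gpk

Derivation:
Hunk 1: at line 1 remove [epa] add [kha,wjb,loep] -> 13 lines: bqnp kha wjb loep cng xdvpz hyp tsxk jhn egzpo foanz mjsw gpk
Hunk 2: at line 3 remove [cng] add [tmjmp,xlmh,aombg] -> 15 lines: bqnp kha wjb loep tmjmp xlmh aombg xdvpz hyp tsxk jhn egzpo foanz mjsw gpk
Hunk 3: at line 3 remove [tmjmp] add [sea] -> 15 lines: bqnp kha wjb loep sea xlmh aombg xdvpz hyp tsxk jhn egzpo foanz mjsw gpk
Hunk 4: at line 2 remove [loep] add [mapy,ouzyo] -> 16 lines: bqnp kha wjb mapy ouzyo sea xlmh aombg xdvpz hyp tsxk jhn egzpo foanz mjsw gpk
Hunk 5: at line 10 remove [jhn,egzpo] add [spp,qyuq] -> 16 lines: bqnp kha wjb mapy ouzyo sea xlmh aombg xdvpz hyp tsxk spp qyuq foanz mjsw gpk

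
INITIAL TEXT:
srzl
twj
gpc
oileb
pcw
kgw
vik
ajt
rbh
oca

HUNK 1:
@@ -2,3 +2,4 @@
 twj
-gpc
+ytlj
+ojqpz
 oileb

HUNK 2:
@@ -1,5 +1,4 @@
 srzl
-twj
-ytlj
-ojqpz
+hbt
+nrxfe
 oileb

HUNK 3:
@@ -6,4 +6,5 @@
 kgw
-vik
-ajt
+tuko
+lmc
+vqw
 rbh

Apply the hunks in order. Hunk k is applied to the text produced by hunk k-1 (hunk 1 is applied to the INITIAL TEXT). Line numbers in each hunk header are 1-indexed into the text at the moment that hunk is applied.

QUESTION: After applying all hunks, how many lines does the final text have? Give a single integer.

Hunk 1: at line 2 remove [gpc] add [ytlj,ojqpz] -> 11 lines: srzl twj ytlj ojqpz oileb pcw kgw vik ajt rbh oca
Hunk 2: at line 1 remove [twj,ytlj,ojqpz] add [hbt,nrxfe] -> 10 lines: srzl hbt nrxfe oileb pcw kgw vik ajt rbh oca
Hunk 3: at line 6 remove [vik,ajt] add [tuko,lmc,vqw] -> 11 lines: srzl hbt nrxfe oileb pcw kgw tuko lmc vqw rbh oca
Final line count: 11

Answer: 11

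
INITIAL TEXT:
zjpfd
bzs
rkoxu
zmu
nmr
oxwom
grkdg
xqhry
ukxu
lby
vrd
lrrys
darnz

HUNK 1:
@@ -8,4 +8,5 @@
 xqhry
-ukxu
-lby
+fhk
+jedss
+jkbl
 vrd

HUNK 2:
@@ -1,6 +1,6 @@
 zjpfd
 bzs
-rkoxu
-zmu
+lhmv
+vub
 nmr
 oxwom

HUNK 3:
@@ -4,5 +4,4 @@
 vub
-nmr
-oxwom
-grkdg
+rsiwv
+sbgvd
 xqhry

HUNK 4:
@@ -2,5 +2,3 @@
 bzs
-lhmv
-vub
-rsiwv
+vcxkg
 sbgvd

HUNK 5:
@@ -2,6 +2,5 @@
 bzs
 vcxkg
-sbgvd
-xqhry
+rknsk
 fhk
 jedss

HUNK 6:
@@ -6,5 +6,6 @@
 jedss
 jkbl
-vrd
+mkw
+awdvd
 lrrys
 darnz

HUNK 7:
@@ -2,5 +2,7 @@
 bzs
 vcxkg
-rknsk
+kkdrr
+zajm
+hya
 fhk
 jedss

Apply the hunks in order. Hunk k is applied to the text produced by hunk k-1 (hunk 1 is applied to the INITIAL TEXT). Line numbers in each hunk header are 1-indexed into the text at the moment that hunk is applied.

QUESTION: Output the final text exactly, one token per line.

Answer: zjpfd
bzs
vcxkg
kkdrr
zajm
hya
fhk
jedss
jkbl
mkw
awdvd
lrrys
darnz

Derivation:
Hunk 1: at line 8 remove [ukxu,lby] add [fhk,jedss,jkbl] -> 14 lines: zjpfd bzs rkoxu zmu nmr oxwom grkdg xqhry fhk jedss jkbl vrd lrrys darnz
Hunk 2: at line 1 remove [rkoxu,zmu] add [lhmv,vub] -> 14 lines: zjpfd bzs lhmv vub nmr oxwom grkdg xqhry fhk jedss jkbl vrd lrrys darnz
Hunk 3: at line 4 remove [nmr,oxwom,grkdg] add [rsiwv,sbgvd] -> 13 lines: zjpfd bzs lhmv vub rsiwv sbgvd xqhry fhk jedss jkbl vrd lrrys darnz
Hunk 4: at line 2 remove [lhmv,vub,rsiwv] add [vcxkg] -> 11 lines: zjpfd bzs vcxkg sbgvd xqhry fhk jedss jkbl vrd lrrys darnz
Hunk 5: at line 2 remove [sbgvd,xqhry] add [rknsk] -> 10 lines: zjpfd bzs vcxkg rknsk fhk jedss jkbl vrd lrrys darnz
Hunk 6: at line 6 remove [vrd] add [mkw,awdvd] -> 11 lines: zjpfd bzs vcxkg rknsk fhk jedss jkbl mkw awdvd lrrys darnz
Hunk 7: at line 2 remove [rknsk] add [kkdrr,zajm,hya] -> 13 lines: zjpfd bzs vcxkg kkdrr zajm hya fhk jedss jkbl mkw awdvd lrrys darnz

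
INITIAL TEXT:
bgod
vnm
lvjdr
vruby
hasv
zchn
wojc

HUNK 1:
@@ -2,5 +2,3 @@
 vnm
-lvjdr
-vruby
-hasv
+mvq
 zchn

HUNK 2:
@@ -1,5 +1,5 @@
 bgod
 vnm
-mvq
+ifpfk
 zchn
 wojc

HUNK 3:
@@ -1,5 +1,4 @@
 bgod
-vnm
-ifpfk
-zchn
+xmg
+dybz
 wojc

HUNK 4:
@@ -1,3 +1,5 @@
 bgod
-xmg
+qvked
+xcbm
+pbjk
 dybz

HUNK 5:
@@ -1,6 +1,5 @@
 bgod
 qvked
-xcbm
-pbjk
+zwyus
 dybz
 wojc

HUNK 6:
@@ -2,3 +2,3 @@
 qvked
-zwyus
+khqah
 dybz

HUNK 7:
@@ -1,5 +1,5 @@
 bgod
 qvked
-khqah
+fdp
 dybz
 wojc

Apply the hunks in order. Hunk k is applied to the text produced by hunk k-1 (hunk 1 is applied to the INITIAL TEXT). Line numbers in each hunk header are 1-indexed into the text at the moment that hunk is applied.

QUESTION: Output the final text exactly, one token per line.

Answer: bgod
qvked
fdp
dybz
wojc

Derivation:
Hunk 1: at line 2 remove [lvjdr,vruby,hasv] add [mvq] -> 5 lines: bgod vnm mvq zchn wojc
Hunk 2: at line 1 remove [mvq] add [ifpfk] -> 5 lines: bgod vnm ifpfk zchn wojc
Hunk 3: at line 1 remove [vnm,ifpfk,zchn] add [xmg,dybz] -> 4 lines: bgod xmg dybz wojc
Hunk 4: at line 1 remove [xmg] add [qvked,xcbm,pbjk] -> 6 lines: bgod qvked xcbm pbjk dybz wojc
Hunk 5: at line 1 remove [xcbm,pbjk] add [zwyus] -> 5 lines: bgod qvked zwyus dybz wojc
Hunk 6: at line 2 remove [zwyus] add [khqah] -> 5 lines: bgod qvked khqah dybz wojc
Hunk 7: at line 1 remove [khqah] add [fdp] -> 5 lines: bgod qvked fdp dybz wojc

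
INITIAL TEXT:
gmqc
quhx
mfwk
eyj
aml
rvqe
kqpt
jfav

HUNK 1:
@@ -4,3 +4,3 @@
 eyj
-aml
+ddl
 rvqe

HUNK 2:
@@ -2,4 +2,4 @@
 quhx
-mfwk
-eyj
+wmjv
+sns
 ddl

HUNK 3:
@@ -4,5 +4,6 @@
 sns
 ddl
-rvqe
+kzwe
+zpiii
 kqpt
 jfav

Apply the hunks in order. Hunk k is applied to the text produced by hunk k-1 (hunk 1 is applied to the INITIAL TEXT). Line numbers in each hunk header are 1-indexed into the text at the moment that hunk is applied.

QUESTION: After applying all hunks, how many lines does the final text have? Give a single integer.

Hunk 1: at line 4 remove [aml] add [ddl] -> 8 lines: gmqc quhx mfwk eyj ddl rvqe kqpt jfav
Hunk 2: at line 2 remove [mfwk,eyj] add [wmjv,sns] -> 8 lines: gmqc quhx wmjv sns ddl rvqe kqpt jfav
Hunk 3: at line 4 remove [rvqe] add [kzwe,zpiii] -> 9 lines: gmqc quhx wmjv sns ddl kzwe zpiii kqpt jfav
Final line count: 9

Answer: 9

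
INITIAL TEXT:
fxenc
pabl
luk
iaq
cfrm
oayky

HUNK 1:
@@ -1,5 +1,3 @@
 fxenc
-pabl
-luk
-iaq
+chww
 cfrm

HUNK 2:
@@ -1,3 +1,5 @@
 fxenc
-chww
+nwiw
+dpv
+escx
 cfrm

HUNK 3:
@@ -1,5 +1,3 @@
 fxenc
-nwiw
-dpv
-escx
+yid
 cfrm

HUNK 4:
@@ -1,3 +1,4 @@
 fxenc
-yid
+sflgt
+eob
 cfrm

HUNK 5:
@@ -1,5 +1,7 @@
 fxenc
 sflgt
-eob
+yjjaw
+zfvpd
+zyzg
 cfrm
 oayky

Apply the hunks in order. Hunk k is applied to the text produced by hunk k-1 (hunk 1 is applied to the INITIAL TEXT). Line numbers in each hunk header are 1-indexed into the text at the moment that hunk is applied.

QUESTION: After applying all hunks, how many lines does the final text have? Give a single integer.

Answer: 7

Derivation:
Hunk 1: at line 1 remove [pabl,luk,iaq] add [chww] -> 4 lines: fxenc chww cfrm oayky
Hunk 2: at line 1 remove [chww] add [nwiw,dpv,escx] -> 6 lines: fxenc nwiw dpv escx cfrm oayky
Hunk 3: at line 1 remove [nwiw,dpv,escx] add [yid] -> 4 lines: fxenc yid cfrm oayky
Hunk 4: at line 1 remove [yid] add [sflgt,eob] -> 5 lines: fxenc sflgt eob cfrm oayky
Hunk 5: at line 1 remove [eob] add [yjjaw,zfvpd,zyzg] -> 7 lines: fxenc sflgt yjjaw zfvpd zyzg cfrm oayky
Final line count: 7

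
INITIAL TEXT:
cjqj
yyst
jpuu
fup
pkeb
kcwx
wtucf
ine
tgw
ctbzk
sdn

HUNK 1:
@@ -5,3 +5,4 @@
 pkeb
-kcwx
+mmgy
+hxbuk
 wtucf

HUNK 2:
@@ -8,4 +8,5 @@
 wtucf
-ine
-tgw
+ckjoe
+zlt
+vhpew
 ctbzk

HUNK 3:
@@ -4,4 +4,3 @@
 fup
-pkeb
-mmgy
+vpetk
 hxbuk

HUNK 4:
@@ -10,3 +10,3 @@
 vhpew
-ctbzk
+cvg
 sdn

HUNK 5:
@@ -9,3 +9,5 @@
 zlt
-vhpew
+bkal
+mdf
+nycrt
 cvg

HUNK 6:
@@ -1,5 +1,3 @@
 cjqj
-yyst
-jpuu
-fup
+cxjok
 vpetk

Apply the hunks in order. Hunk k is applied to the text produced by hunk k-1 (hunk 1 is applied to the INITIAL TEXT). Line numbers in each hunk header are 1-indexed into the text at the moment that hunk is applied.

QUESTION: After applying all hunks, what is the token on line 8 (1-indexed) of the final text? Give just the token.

Hunk 1: at line 5 remove [kcwx] add [mmgy,hxbuk] -> 12 lines: cjqj yyst jpuu fup pkeb mmgy hxbuk wtucf ine tgw ctbzk sdn
Hunk 2: at line 8 remove [ine,tgw] add [ckjoe,zlt,vhpew] -> 13 lines: cjqj yyst jpuu fup pkeb mmgy hxbuk wtucf ckjoe zlt vhpew ctbzk sdn
Hunk 3: at line 4 remove [pkeb,mmgy] add [vpetk] -> 12 lines: cjqj yyst jpuu fup vpetk hxbuk wtucf ckjoe zlt vhpew ctbzk sdn
Hunk 4: at line 10 remove [ctbzk] add [cvg] -> 12 lines: cjqj yyst jpuu fup vpetk hxbuk wtucf ckjoe zlt vhpew cvg sdn
Hunk 5: at line 9 remove [vhpew] add [bkal,mdf,nycrt] -> 14 lines: cjqj yyst jpuu fup vpetk hxbuk wtucf ckjoe zlt bkal mdf nycrt cvg sdn
Hunk 6: at line 1 remove [yyst,jpuu,fup] add [cxjok] -> 12 lines: cjqj cxjok vpetk hxbuk wtucf ckjoe zlt bkal mdf nycrt cvg sdn
Final line 8: bkal

Answer: bkal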